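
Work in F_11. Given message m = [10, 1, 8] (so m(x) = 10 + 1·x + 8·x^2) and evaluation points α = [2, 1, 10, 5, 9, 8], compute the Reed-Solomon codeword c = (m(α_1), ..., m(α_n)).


c = [0, 8, 6, 6, 7, 2]

Message polynomial: m(x) = 10 + 1·x + 8·x^2 (mod 11).
For each evaluation point α_i, compute m(α_i) mod 11:
  α_1 = 2: Horner steps 8 → 6 → 0, so m(2) = 0.
  α_2 = 1: Horner steps 8 → 9 → 8, so m(1) = 8.
  α_3 = 10: Horner steps 8 → 4 → 6, so m(10) = 6.
  α_4 = 5: Horner steps 8 → 8 → 6, so m(5) = 6.
  α_5 = 9: Horner steps 8 → 7 → 7, so m(9) = 7.
  α_6 = 8: Horner steps 8 → 10 → 2, so m(8) = 2.
Codeword c = [0, 8, 6, 6, 7, 2] ∈ F_11^6.


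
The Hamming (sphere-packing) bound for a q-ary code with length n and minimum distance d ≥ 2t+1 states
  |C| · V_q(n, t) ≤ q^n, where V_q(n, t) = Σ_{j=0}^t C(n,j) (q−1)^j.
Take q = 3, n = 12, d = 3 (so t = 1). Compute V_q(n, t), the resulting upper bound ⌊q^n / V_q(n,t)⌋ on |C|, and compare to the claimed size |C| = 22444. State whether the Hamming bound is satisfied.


V_q(n, t) = 25, q^n = 531441, Hamming bound = 21257, |C| = 22444 > bound (violated).

Step 1: Compute V_q(n, t) = Σ_{j=0}^1 C(n, j) (q−1)^j.
  j = 0: C(12,0)·(2)^0 = 1·1 = 1.
  j = 1: C(12,1)·(2)^1 = 12·2 = 24.
  V_q(n, t) = 1 + 24 = 25.
Step 2: q^n = 3^12 = 531441.
Step 3: Hamming bound ⌊q^n / V_q(n,t)⌋ = ⌊531441/25⌋ = 21257.
Step 4: Compare |C| = 22444 to 21257: violated.
The claimed |C| lies above the Hamming bound, so no 3-ary code of length 12 with d ≥ 3 can have 22444 codewords.


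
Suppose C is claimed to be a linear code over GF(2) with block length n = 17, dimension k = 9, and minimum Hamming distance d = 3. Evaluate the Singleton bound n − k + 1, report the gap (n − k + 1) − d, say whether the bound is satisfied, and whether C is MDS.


Singleton RHS = n − k + 1 = 9, slack = 6, bound satisfied, not MDS.

Singleton bound: d ≤ n − k + 1.
Here n = 17, k = 9, so n − k + 1 = 9.
Given d = 3, check d ≤ 9: YES.
Slack = (n − k + 1) − d = 6.
The code is NOT MDS (slack = 6 > 0).
Description: the claimed parameters are [17, 9, 3]_2; such a code would be non-MDS.


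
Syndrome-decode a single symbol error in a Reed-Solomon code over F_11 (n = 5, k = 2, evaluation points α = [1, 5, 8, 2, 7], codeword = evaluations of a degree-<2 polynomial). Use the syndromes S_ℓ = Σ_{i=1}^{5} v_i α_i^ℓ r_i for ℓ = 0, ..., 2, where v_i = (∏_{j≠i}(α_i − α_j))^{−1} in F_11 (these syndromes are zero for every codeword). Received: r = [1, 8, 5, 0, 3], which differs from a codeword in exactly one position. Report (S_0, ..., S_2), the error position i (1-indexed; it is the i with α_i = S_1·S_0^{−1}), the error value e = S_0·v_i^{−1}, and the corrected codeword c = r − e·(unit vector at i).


S = (5, 2, 3), error at position 5, error magnitude e = 8, c = [1, 8, 5, 0, 6].

Step 1: column multipliers v_i = (∏_{j≠i}(α_i − α_j))^{−1} mod 11.
  i = 1 (α = 1): (1−5)(1−8)(1−2)(1−7) = (−4)·(−7)·(−1)·(−6) = 168 ≡ 3, so v_1 = 3^{−1} = 4 (mod 11).
  i = 2 (α = 5): (5−1)(5−8)(5−2)(5−7) = 4·(−3)·3·(−2) = 72 ≡ 6, so v_2 = 6^{−1} = 2 (mod 11).
  i = 3 (α = 8): (8−1)(8−5)(8−2)(8−7) = 7·3·6·1 = 126 ≡ 5, so v_3 = 5^{−1} = 9 (mod 11).
  i = 4 (α = 2): (2−1)(2−5)(2−8)(2−7) = 1·(−3)·(−6)·(−5) = −90 ≡ 9, so v_4 = 9^{−1} = 5 (mod 11).
  i = 5 (α = 7): (7−1)(7−5)(7−8)(7−2) = 6·2·(−1)·5 = −60 ≡ 6, so v_5 = 6^{−1} = 2 (mod 11).
  v = [4, 2, 9, 5, 2].
Step 2: syndromes of r = [1, 8, 5, 0, 3] (all sums mod 11).
  S_0 = Σ v_i r_i = 4·1 + 2·8 + 9·5 + 5·0 + 2·3 = 71 ≡ 5.
  S_1 = Σ v_i α_i r_i = 4·1·1 + 2·5·8 + 9·8·5 + 5·2·0 + 2·7·3 = 486 ≡ 2.
  α_i^2 mod 11 = [1, 3, 9, 4, 5].
  S_2 = Σ v_i α_i^2 r_i = 4·1·1 + 2·3·8 + 9·9·5 + 5·4·0 + 2·5·3 = 487 ≡ 3.
  S = (5, 2, 3) ≠ 0, so r is not a codeword (an error is present).
Step 3: locate the error. For a single error e at position i, S_ℓ = v_i·e·α_i^ℓ, so α_err = S_1/S_0.
  S_0^{−1} = 5^{−1} = 9 (mod 11), so α_err = 2·9 = 18 ≡ 7 = α_5. Error position i = 5.
  Consistency check: S_2/S_1 = 3·6 = 18 ≡ 7 = α_err ✓ (single-error assumption holds).
Step 4: error magnitude e = S_0/v_5 = S_0·∏_{j≠5}(α_5 − α_j) = 5·6 = 30 ≡ 8 (mod 11).
Step 5: correct position 5: c_5 = r_5 − e = 3 − 8 ≡ 6 (mod 11). Hence c = [1, 8, 5, 0, 6].
  Check: interpolating c through the α_i gives m(x) = 2 + 10·x (degree < 2) with m(α_i) = c_i for every i, so c is indeed a codeword.


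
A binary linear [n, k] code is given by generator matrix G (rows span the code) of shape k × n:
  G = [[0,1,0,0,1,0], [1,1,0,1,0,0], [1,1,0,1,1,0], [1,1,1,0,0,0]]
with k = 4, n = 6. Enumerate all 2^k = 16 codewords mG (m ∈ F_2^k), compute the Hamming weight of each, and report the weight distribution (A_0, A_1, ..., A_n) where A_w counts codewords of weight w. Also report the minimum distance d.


Weight distribution: A_0 = 1, A_1 = 2, A_2 = 4, A_3 = 6, A_4 = 3. Minimum distance d = 1.

Enumerate all 2^4 = 16 messages m ∈ F_2^4.
For each, compute codeword c = mG in F_2^6, then tally its weight.
  m = 0000 → c = 000000, weight = 0.
  m = 1000 → c = 010010, weight = 2.
  m = 0100 → c = 110100, weight = 3.
  m = 1100 → c = 100110, weight = 3.
  m = 0010 → c = 110110, weight = 4.
  m = 1010 → c = 100100, weight = 2.
  m = 0110 → c = 000010, weight = 1.
  m = 1110 → c = 010000, weight = 1.
  m = 0001 → c = 111000, weight = 3.
  m = 1001 → c = 101010, weight = 3.
  m = 0101 → c = 001100, weight = 2.
  m = 1101 → c = 011110, weight = 4.
  m = 0011 → c = 001110, weight = 3.
  m = 1011 → c = 011100, weight = 3.
  m = 0111 → c = 111010, weight = 4.
  m = 1111 → c = 101000, weight = 2.
Tally weights:
  weight 0: 1 codewords.
  weight 1: 2 codewords.
  weight 2: 4 codewords.
  weight 3: 6 codewords.
  weight 4: 3 codewords.
Minimum distance d = smallest w > 0 with A_w > 0 = 1.
Sanity: Σ A_w = 16 = 2^4 = 16 ✓.


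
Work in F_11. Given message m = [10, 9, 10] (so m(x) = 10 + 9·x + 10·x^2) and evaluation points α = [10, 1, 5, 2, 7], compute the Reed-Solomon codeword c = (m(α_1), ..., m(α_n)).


c = [0, 7, 8, 2, 2]

Message polynomial: m(x) = 10 + 9·x + 10·x^2 (mod 11).
For each evaluation point α_i, compute m(α_i) mod 11:
  α_1 = 10: Horner steps 10 → 10 → 0, so m(10) = 0.
  α_2 = 1: Horner steps 10 → 8 → 7, so m(1) = 7.
  α_3 = 5: Horner steps 10 → 4 → 8, so m(5) = 8.
  α_4 = 2: Horner steps 10 → 7 → 2, so m(2) = 2.
  α_5 = 7: Horner steps 10 → 2 → 2, so m(7) = 2.
Codeword c = [0, 7, 8, 2, 2] ∈ F_11^5.


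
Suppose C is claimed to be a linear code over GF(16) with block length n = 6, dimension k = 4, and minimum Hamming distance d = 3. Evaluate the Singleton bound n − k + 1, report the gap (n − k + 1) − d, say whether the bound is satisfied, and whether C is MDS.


Singleton RHS = n − k + 1 = 3, slack = 0, bound satisfied, MDS.

Singleton bound: d ≤ n − k + 1.
Here n = 6, k = 4, so n − k + 1 = 3.
Given d = 3, check d ≤ 3: YES.
Slack = (n − k + 1) − d = 0.
The code is MDS (slack = 0).
Description: the claimed parameters are [6, 4, 3]_16; such a code would be MDS (meets Singleton bound).


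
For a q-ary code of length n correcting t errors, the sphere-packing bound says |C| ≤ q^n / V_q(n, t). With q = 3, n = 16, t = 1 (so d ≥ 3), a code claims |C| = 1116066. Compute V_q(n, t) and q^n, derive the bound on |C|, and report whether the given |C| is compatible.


V_q(n, t) = 33, q^n = 43046721, Hamming bound = 1304446, |C| = 1116066 ≤ bound (satisfied).

Step 1: Compute V_q(n, t) = Σ_{j=0}^1 C(n, j) (q−1)^j.
  j = 0: C(16,0)·(2)^0 = 1·1 = 1.
  j = 1: C(16,1)·(2)^1 = 16·2 = 32.
  V_q(n, t) = 1 + 32 = 33.
Step 2: q^n = 3^16 = 43046721.
Step 3: Hamming bound ⌊q^n / V_q(n,t)⌋ = ⌊43046721/33⌋ = 1304446.
Step 4: Compare |C| = 1116066 to 1304446: satisfied.
The claimed |C| lies below the Hamming bound.


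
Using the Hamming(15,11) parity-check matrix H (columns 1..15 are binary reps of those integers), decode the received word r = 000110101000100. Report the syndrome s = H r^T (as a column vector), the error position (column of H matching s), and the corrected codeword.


s = (0, 0, 1, 0)^T, error position = 2, corrected codeword c = 010110101000100

Compute s = H r^T mod 2 one row at a time:
  s_1 = 0 + 1 + 0 + 0 + 0 + 1 + 0 + 0 = 2 ≡ 0 (mod 2).
  s_2 = 1 + 1 + 0 + 1 + 0 + 1 + 0 + 0 = 4 ≡ 0 (mod 2).
  s_3 = 0 + 0 + 0 + 1 + 0 + 0 + 0 + 0 = 1 ≡ 1 (mod 2).
  s_4 = 0 + 0 + 1 + 1 + 1 + 0 + 1 + 0 = 4 ≡ 0 (mod 2).
s = (0, 0, 1, 0)^T — this equals column 2 of H (binary 0010), so error is at position 2.
Correct: flip bit 2 of r = 000110101000100 to get c = 010110101000100.


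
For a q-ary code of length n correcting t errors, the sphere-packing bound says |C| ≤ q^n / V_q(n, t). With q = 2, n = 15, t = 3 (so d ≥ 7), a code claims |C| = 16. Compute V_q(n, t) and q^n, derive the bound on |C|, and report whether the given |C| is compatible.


V_q(n, t) = 576, q^n = 32768, Hamming bound = 56, |C| = 16 ≤ bound (satisfied).

Step 1: Compute V_q(n, t) = Σ_{j=0}^3 C(n, j) (q−1)^j.
  j = 0: C(15,0)·(1)^0 = 1·1 = 1.
  j = 1: C(15,1)·(1)^1 = 15·1 = 15.
  j = 2: C(15,2)·(1)^2 = 105·1 = 105.
  j = 3: C(15,3)·(1)^3 = 455·1 = 455.
  V_q(n, t) = 1 + 15 + 105 + 455 = 576.
Step 2: q^n = 2^15 = 32768.
Step 3: Hamming bound ⌊q^n / V_q(n,t)⌋ = ⌊32768/576⌋ = 56.
Step 4: Compare |C| = 16 to 56: satisfied.
The claimed |C| lies below the Hamming bound.


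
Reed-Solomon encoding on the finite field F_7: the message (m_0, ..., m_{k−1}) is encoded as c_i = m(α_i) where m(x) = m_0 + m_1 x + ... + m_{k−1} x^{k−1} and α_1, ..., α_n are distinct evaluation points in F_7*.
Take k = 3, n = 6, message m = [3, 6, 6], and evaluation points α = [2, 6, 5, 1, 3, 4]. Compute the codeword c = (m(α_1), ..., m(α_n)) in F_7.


c = [4, 3, 1, 1, 5, 4]

Message polynomial: m(x) = 3 + 6·x + 6·x^2 (mod 7).
For each evaluation point α_i, compute m(α_i) mod 7:
  α_1 = 2: Horner steps 6 → 4 → 4, so m(2) = 4.
  α_2 = 6: Horner steps 6 → 0 → 3, so m(6) = 3.
  α_3 = 5: Horner steps 6 → 1 → 1, so m(5) = 1.
  α_4 = 1: Horner steps 6 → 5 → 1, so m(1) = 1.
  α_5 = 3: Horner steps 6 → 3 → 5, so m(3) = 5.
  α_6 = 4: Horner steps 6 → 2 → 4, so m(4) = 4.
Codeword c = [4, 3, 1, 1, 5, 4] ∈ F_7^6.


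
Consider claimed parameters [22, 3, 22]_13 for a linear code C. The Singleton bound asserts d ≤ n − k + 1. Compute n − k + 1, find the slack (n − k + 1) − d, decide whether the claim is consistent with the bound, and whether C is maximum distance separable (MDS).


Singleton RHS = n − k + 1 = 20, slack = -2, bound violated (no such code; not MDS).

Singleton bound: d ≤ n − k + 1.
Here n = 22, k = 3, so n − k + 1 = 20.
Given d = 22, check d ≤ 20: NO.
Slack = (n − k + 1) − d = -2.
The slack is negative: d = 22 exceeds n − k + 1 = 20 by 2, so the Singleton bound is violated and no linear [22, 3, 22]_13 code can exist. In particular it is not MDS (MDS requires d = n − k + 1 exactly).
Description: the claimed parameters are [22, 3, 22]_13; such a code would be impossible (violates the Singleton bound).


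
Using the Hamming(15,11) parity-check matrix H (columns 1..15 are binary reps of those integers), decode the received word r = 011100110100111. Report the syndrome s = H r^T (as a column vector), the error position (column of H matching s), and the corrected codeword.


s = (1, 1, 0, 0)^T, error position = 12, corrected codeword c = 011100110101111

Compute s = H r^T mod 2 one row at a time:
  s_1 = 1 + 0 + 1 + 0 + 0 + 1 + 1 + 1 = 5 ≡ 1 (mod 2).
  s_2 = 1 + 0 + 0 + 1 + 0 + 1 + 1 + 1 = 5 ≡ 1 (mod 2).
  s_3 = 1 + 1 + 0 + 1 + 1 + 0 + 1 + 1 = 6 ≡ 0 (mod 2).
  s_4 = 0 + 1 + 0 + 1 + 0 + 0 + 1 + 1 = 4 ≡ 0 (mod 2).
s = (1, 1, 0, 0)^T — this equals column 12 of H (binary 1100), so error is at position 12.
Correct: flip bit 12 of r = 011100110100111 to get c = 011100110101111.


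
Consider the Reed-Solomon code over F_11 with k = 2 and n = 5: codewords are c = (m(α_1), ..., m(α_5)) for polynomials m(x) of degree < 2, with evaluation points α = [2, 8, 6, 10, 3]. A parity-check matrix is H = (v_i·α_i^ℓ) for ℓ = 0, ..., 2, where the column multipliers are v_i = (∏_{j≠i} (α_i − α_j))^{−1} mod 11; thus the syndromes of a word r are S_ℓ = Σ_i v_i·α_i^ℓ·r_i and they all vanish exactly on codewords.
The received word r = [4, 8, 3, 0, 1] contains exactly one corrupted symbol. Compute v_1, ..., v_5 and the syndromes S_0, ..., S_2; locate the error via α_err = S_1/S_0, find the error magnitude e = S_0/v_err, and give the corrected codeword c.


S = (8, 3, 8), error at position 4, error magnitude e = 9, c = [4, 8, 3, 2, 1].

Step 1: column multipliers v_i = (∏_{j≠i}(α_i − α_j))^{−1} mod 11.
  i = 1 (α = 2): (2−8)(2−6)(2−10)(2−3) = (−6)·(−4)·(−8)·(−1) = 192 ≡ 5, so v_1 = 5^{−1} = 9 (mod 11).
  i = 2 (α = 8): (8−2)(8−6)(8−10)(8−3) = 6·2·(−2)·5 = −120 ≡ 1, so v_2 = 1^{−1} = 1 (mod 11).
  i = 3 (α = 6): (6−2)(6−8)(6−10)(6−3) = 4·(−2)·(−4)·3 = 96 ≡ 8, so v_3 = 8^{−1} = 7 (mod 11).
  i = 4 (α = 10): (10−2)(10−8)(10−6)(10−3) = 8·2·4·7 = 448 ≡ 8, so v_4 = 8^{−1} = 7 (mod 11).
  i = 5 (α = 3): (3−2)(3−8)(3−6)(3−10) = 1·(−5)·(−3)·(−7) = −105 ≡ 5, so v_5 = 5^{−1} = 9 (mod 11).
  v = [9, 1, 7, 7, 9].
Step 2: syndromes of r = [4, 8, 3, 0, 1] (all sums mod 11).
  S_0 = Σ v_i r_i = 9·4 + 1·8 + 7·3 + 7·0 + 9·1 = 74 ≡ 8.
  S_1 = Σ v_i α_i r_i = 9·2·4 + 1·8·8 + 7·6·3 + 7·10·0 + 9·3·1 = 289 ≡ 3.
  α_i^2 mod 11 = [4, 9, 3, 1, 9].
  S_2 = Σ v_i α_i^2 r_i = 9·4·4 + 1·9·8 + 7·3·3 + 7·1·0 + 9·9·1 = 360 ≡ 8.
  S = (8, 3, 8) ≠ 0, so r is not a codeword (an error is present).
Step 3: locate the error. For a single error e at position i, S_ℓ = v_i·e·α_i^ℓ, so α_err = S_1/S_0.
  S_0^{−1} = 8^{−1} = 7 (mod 11), so α_err = 3·7 = 21 ≡ 10 = α_4. Error position i = 4.
  Consistency check: S_2/S_1 = 8·4 = 32 ≡ 10 = α_err ✓ (single-error assumption holds).
Step 4: error magnitude e = S_0/v_4 = S_0·∏_{j≠4}(α_4 − α_j) = 8·8 = 64 ≡ 9 (mod 11).
Step 5: correct position 4: c_4 = r_4 − e = 0 − 9 ≡ 2 (mod 11). Hence c = [4, 8, 3, 2, 1].
  Check: interpolating c through the α_i gives m(x) = 10 + 8·x (degree < 2) with m(α_i) = c_i for every i, so c is indeed a codeword.


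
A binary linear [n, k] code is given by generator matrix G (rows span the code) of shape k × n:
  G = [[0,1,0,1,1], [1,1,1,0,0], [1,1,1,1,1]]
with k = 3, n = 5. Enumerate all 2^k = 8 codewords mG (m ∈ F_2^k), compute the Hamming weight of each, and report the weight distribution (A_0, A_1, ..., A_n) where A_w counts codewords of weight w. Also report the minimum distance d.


Weight distribution: A_0 = 1, A_1 = 1, A_2 = 2, A_3 = 2, A_4 = 1, A_5 = 1. Minimum distance d = 1.

Enumerate all 2^3 = 8 messages m ∈ F_2^3.
For each, compute codeword c = mG in F_2^5, then tally its weight.
  m = 000 → c = 00000, weight = 0.
  m = 100 → c = 01011, weight = 3.
  m = 010 → c = 11100, weight = 3.
  m = 110 → c = 10111, weight = 4.
  m = 001 → c = 11111, weight = 5.
  m = 101 → c = 10100, weight = 2.
  m = 011 → c = 00011, weight = 2.
  m = 111 → c = 01000, weight = 1.
Tally weights:
  weight 0: 1 codewords.
  weight 1: 1 codewords.
  weight 2: 2 codewords.
  weight 3: 2 codewords.
  weight 4: 1 codewords.
  weight 5: 1 codewords.
Minimum distance d = smallest w > 0 with A_w > 0 = 1.
Sanity: Σ A_w = 8 = 2^3 = 8 ✓.


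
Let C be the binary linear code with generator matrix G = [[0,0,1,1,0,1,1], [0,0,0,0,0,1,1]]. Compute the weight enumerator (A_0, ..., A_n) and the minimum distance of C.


Weight distribution: A_0 = 1, A_2 = 2, A_4 = 1. Minimum distance d = 2.

Enumerate all 2^2 = 4 messages m ∈ F_2^2.
For each, compute codeword c = mG in F_2^7, then tally its weight.
  m = 00 → c = 0000000, weight = 0.
  m = 10 → c = 0011011, weight = 4.
  m = 01 → c = 0000011, weight = 2.
  m = 11 → c = 0011000, weight = 2.
Tally weights:
  weight 0: 1 codewords.
  weight 2: 2 codewords.
  weight 4: 1 codewords.
Minimum distance d = smallest w > 0 with A_w > 0 = 2.
Sanity: Σ A_w = 4 = 2^2 = 4 ✓.


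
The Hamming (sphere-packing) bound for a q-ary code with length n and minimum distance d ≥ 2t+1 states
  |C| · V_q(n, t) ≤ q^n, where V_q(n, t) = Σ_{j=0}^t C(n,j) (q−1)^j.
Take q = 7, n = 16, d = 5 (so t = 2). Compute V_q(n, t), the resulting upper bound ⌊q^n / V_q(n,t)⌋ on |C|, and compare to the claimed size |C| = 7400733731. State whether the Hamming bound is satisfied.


V_q(n, t) = 4417, q^n = 33232930569601, Hamming bound = 7523869270, |C| = 7400733731 ≤ bound (satisfied).

Step 1: Compute V_q(n, t) = Σ_{j=0}^2 C(n, j) (q−1)^j.
  j = 0: C(16,0)·(6)^0 = 1·1 = 1.
  j = 1: C(16,1)·(6)^1 = 16·6 = 96.
  j = 2: C(16,2)·(6)^2 = 120·36 = 4320.
  V_q(n, t) = 1 + 96 + 4320 = 4417.
Step 2: q^n = 7^16 = 33232930569601.
Step 3: Hamming bound ⌊q^n / V_q(n,t)⌋ = ⌊33232930569601/4417⌋ = 7523869270.
Step 4: Compare |C| = 7400733731 to 7523869270: satisfied.
The claimed |C| lies below the Hamming bound.


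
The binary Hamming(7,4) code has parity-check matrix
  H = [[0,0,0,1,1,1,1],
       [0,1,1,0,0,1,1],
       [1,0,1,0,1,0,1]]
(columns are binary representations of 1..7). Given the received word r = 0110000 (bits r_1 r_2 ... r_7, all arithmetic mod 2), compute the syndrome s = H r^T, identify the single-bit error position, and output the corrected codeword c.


s = (0, 0, 1)^T, error position = 1, corrected codeword c = 1110000

Compute s = H r^T mod 2 one row at a time:
  s_1 = 0 + 0 + 0 + 0 = 0 ≡ 0 (mod 2).
  s_2 = 1 + 1 + 0 + 0 = 2 ≡ 0 (mod 2).
  s_3 = 0 + 1 + 0 + 0 = 1 ≡ 1 (mod 2).
s = (0, 0, 1)^T — this equals column 1 of H (binary 001), so error is at position 1.
Correct: flip bit 1 of r = 0110000 to get c = 1110000.


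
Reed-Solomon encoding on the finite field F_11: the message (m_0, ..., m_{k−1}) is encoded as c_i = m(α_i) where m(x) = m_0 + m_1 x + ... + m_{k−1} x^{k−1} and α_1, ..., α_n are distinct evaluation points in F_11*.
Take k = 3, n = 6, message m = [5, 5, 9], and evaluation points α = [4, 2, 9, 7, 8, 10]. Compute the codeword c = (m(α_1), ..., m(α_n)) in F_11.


c = [4, 7, 9, 8, 5, 9]

Message polynomial: m(x) = 5 + 5·x + 9·x^2 (mod 11).
For each evaluation point α_i, compute m(α_i) mod 11:
  α_1 = 4: Horner steps 9 → 8 → 4, so m(4) = 4.
  α_2 = 2: Horner steps 9 → 1 → 7, so m(2) = 7.
  α_3 = 9: Horner steps 9 → 9 → 9, so m(9) = 9.
  α_4 = 7: Horner steps 9 → 2 → 8, so m(7) = 8.
  α_5 = 8: Horner steps 9 → 0 → 5, so m(8) = 5.
  α_6 = 10: Horner steps 9 → 7 → 9, so m(10) = 9.
Codeword c = [4, 7, 9, 8, 5, 9] ∈ F_11^6.


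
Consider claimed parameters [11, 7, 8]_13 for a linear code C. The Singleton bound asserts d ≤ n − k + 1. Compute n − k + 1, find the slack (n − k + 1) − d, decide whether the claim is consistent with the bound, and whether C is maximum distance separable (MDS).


Singleton RHS = n − k + 1 = 5, slack = -3, bound violated (no such code; not MDS).

Singleton bound: d ≤ n − k + 1.
Here n = 11, k = 7, so n − k + 1 = 5.
Given d = 8, check d ≤ 5: NO.
Slack = (n − k + 1) − d = -3.
The slack is negative: d = 8 exceeds n − k + 1 = 5 by 3, so the Singleton bound is violated and no linear [11, 7, 8]_13 code can exist. In particular it is not MDS (MDS requires d = n − k + 1 exactly).
Description: the claimed parameters are [11, 7, 8]_13; such a code would be impossible (violates the Singleton bound).


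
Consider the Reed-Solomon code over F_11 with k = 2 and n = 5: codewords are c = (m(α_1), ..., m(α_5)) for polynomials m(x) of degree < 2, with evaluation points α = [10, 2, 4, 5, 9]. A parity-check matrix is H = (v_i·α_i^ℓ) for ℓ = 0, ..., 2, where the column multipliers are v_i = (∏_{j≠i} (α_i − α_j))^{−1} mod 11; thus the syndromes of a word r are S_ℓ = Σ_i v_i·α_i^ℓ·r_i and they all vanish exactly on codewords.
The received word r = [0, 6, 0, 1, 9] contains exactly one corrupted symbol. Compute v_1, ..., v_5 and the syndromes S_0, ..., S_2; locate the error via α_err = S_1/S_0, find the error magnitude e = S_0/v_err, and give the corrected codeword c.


S = (2, 8, 10), error at position 3, error magnitude e = 1, c = [0, 6, 10, 1, 9].

Step 1: column multipliers v_i = (∏_{j≠i}(α_i − α_j))^{−1} mod 11.
  i = 1 (α = 10): (10−2)(10−4)(10−5)(10−9) = 8·6·5·1 = 240 ≡ 9, so v_1 = 9^{−1} = 5 (mod 11).
  i = 2 (α = 2): (2−10)(2−4)(2−5)(2−9) = (−8)·(−2)·(−3)·(−7) = 336 ≡ 6, so v_2 = 6^{−1} = 2 (mod 11).
  i = 3 (α = 4): (4−10)(4−2)(4−5)(4−9) = (−6)·2·(−1)·(−5) = −60 ≡ 6, so v_3 = 6^{−1} = 2 (mod 11).
  i = 4 (α = 5): (5−10)(5−2)(5−4)(5−9) = (−5)·3·1·(−4) = 60 ≡ 5, so v_4 = 5^{−1} = 9 (mod 11).
  i = 5 (α = 9): (9−10)(9−2)(9−4)(9−5) = (−1)·7·5·4 = −140 ≡ 3, so v_5 = 3^{−1} = 4 (mod 11).
  v = [5, 2, 2, 9, 4].
Step 2: syndromes of r = [0, 6, 0, 1, 9] (all sums mod 11).
  S_0 = Σ v_i r_i = 5·0 + 2·6 + 2·0 + 9·1 + 4·9 = 57 ≡ 2.
  S_1 = Σ v_i α_i r_i = 5·10·0 + 2·2·6 + 2·4·0 + 9·5·1 + 4·9·9 = 393 ≡ 8.
  α_i^2 mod 11 = [1, 4, 5, 3, 4].
  S_2 = Σ v_i α_i^2 r_i = 5·1·0 + 2·4·6 + 2·5·0 + 9·3·1 + 4·4·9 = 219 ≡ 10.
  S = (2, 8, 10) ≠ 0, so r is not a codeword (an error is present).
Step 3: locate the error. For a single error e at position i, S_ℓ = v_i·e·α_i^ℓ, so α_err = S_1/S_0.
  S_0^{−1} = 2^{−1} = 6 (mod 11), so α_err = 8·6 = 48 ≡ 4 = α_3. Error position i = 3.
  Consistency check: S_2/S_1 = 10·7 = 70 ≡ 4 = α_err ✓ (single-error assumption holds).
Step 4: error magnitude e = S_0/v_3 = S_0·∏_{j≠3}(α_3 − α_j) = 2·6 = 12 ≡ 1 (mod 11).
Step 5: correct position 3: c_3 = r_3 − e = 0 − 1 ≡ 10 (mod 11). Hence c = [0, 6, 10, 1, 9].
  Check: interpolating c through the α_i gives m(x) = 2 + 2·x (degree < 2) with m(α_i) = c_i for every i, so c is indeed a codeword.


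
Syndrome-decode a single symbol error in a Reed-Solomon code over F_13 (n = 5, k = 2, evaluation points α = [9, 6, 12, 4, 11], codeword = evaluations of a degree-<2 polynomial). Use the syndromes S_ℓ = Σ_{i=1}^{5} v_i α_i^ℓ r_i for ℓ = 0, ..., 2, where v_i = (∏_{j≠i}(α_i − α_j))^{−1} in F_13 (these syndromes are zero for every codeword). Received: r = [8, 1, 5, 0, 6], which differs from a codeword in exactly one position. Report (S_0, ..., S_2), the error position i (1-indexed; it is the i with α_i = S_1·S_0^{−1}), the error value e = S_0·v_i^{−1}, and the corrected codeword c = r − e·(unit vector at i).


S = (8, 9, 2), error at position 2, error magnitude e = 3, c = [8, 11, 5, 0, 6].

Step 1: column multipliers v_i = (∏_{j≠i}(α_i − α_j))^{−1} mod 13.
  i = 1 (α = 9): (9−6)(9−12)(9−4)(9−11) = 3·(−3)·5·(−2) = 90 ≡ 12, so v_1 = 12^{−1} = 12 (mod 13).
  i = 2 (α = 6): (6−9)(6−12)(6−4)(6−11) = (−3)·(−6)·2·(−5) = −180 ≡ 2, so v_2 = 2^{−1} = 7 (mod 13).
  i = 3 (α = 12): (12−9)(12−6)(12−4)(12−11) = 3·6·8·1 = 144 ≡ 1, so v_3 = 1^{−1} = 1 (mod 13).
  i = 4 (α = 4): (4−9)(4−6)(4−12)(4−11) = (−5)·(−2)·(−8)·(−7) = 560 ≡ 1, so v_4 = 1^{−1} = 1 (mod 13).
  i = 5 (α = 11): (11−9)(11−6)(11−12)(11−4) = 2·5·(−1)·7 = −70 ≡ 8, so v_5 = 8^{−1} = 5 (mod 13).
  v = [12, 7, 1, 1, 5].
Step 2: syndromes of r = [8, 1, 5, 0, 6] (all sums mod 13).
  S_0 = Σ v_i r_i = 12·8 + 7·1 + 1·5 + 1·0 + 5·6 = 138 ≡ 8.
  S_1 = Σ v_i α_i r_i = 12·9·8 + 7·6·1 + 1·12·5 + 1·4·0 + 5·11·6 = 1296 ≡ 9.
  α_i^2 mod 13 = [3, 10, 1, 3, 4].
  S_2 = Σ v_i α_i^2 r_i = 12·3·8 + 7·10·1 + 1·1·5 + 1·3·0 + 5·4·6 = 483 ≡ 2.
  S = (8, 9, 2) ≠ 0, so r is not a codeword (an error is present).
Step 3: locate the error. For a single error e at position i, S_ℓ = v_i·e·α_i^ℓ, so α_err = S_1/S_0.
  S_0^{−1} = 8^{−1} = 5 (mod 13), so α_err = 9·5 = 45 ≡ 6 = α_2. Error position i = 2.
  Consistency check: S_2/S_1 = 2·3 = 6 ≡ 6 = α_err ✓ (single-error assumption holds).
Step 4: error magnitude e = S_0/v_2 = S_0·∏_{j≠2}(α_2 − α_j) = 8·2 = 16 ≡ 3 (mod 13).
Step 5: correct position 2: c_2 = r_2 − e = 1 − 3 ≡ 11 (mod 13). Hence c = [8, 11, 5, 0, 6].
  Check: interpolating c through the α_i gives m(x) = 4 + 12·x (degree < 2) with m(α_i) = c_i for every i, so c is indeed a codeword.


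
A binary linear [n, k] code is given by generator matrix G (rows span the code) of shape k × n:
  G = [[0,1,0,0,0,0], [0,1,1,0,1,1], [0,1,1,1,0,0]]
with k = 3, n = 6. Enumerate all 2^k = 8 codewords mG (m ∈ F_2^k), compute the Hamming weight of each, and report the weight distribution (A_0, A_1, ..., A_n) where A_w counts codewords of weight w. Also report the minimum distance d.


Weight distribution: A_0 = 1, A_1 = 1, A_2 = 1, A_3 = 3, A_4 = 2. Minimum distance d = 1.

Enumerate all 2^3 = 8 messages m ∈ F_2^3.
For each, compute codeword c = mG in F_2^6, then tally its weight.
  m = 000 → c = 000000, weight = 0.
  m = 100 → c = 010000, weight = 1.
  m = 010 → c = 011011, weight = 4.
  m = 110 → c = 001011, weight = 3.
  m = 001 → c = 011100, weight = 3.
  m = 101 → c = 001100, weight = 2.
  m = 011 → c = 000111, weight = 3.
  m = 111 → c = 010111, weight = 4.
Tally weights:
  weight 0: 1 codewords.
  weight 1: 1 codewords.
  weight 2: 1 codewords.
  weight 3: 3 codewords.
  weight 4: 2 codewords.
Minimum distance d = smallest w > 0 with A_w > 0 = 1.
Sanity: Σ A_w = 8 = 2^3 = 8 ✓.


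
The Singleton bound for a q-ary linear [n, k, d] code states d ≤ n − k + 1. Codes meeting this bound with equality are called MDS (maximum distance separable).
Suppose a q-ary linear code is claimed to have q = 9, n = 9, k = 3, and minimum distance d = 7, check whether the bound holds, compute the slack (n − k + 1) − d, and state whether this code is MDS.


Singleton RHS = n − k + 1 = 7, slack = 0, bound satisfied, MDS.

Singleton bound: d ≤ n − k + 1.
Here n = 9, k = 3, so n − k + 1 = 7.
Given d = 7, check d ≤ 7: YES.
Slack = (n − k + 1) − d = 0.
The code is MDS (slack = 0).
Description: the claimed parameters are [9, 3, 7]_9; such a code would be MDS (meets Singleton bound).


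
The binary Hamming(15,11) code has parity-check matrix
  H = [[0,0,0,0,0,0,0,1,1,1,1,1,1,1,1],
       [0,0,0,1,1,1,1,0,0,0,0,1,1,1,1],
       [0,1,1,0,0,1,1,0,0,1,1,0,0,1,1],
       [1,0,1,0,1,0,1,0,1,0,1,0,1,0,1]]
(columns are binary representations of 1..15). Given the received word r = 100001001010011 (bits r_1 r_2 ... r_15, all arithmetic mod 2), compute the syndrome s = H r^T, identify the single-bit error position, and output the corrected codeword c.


s = (0, 1, 0, 0)^T, error position = 4, corrected codeword c = 100101001010011

Compute s = H r^T mod 2 one row at a time:
  s_1 = 0 + 1 + 0 + 1 + 0 + 0 + 1 + 1 = 4 ≡ 0 (mod 2).
  s_2 = 0 + 0 + 1 + 0 + 0 + 0 + 1 + 1 = 3 ≡ 1 (mod 2).
  s_3 = 0 + 0 + 1 + 0 + 0 + 1 + 1 + 1 = 4 ≡ 0 (mod 2).
  s_4 = 1 + 0 + 0 + 0 + 1 + 1 + 0 + 1 = 4 ≡ 0 (mod 2).
s = (0, 1, 0, 0)^T — this equals column 4 of H (binary 0100), so error is at position 4.
Correct: flip bit 4 of r = 100001001010011 to get c = 100101001010011.


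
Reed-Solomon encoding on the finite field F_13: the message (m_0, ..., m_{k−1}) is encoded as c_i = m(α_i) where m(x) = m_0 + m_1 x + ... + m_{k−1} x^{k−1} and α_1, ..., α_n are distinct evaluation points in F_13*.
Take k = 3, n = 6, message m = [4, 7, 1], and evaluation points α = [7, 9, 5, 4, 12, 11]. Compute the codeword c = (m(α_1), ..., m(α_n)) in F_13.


c = [11, 5, 12, 9, 11, 7]

Message polynomial: m(x) = 4 + 7·x + 1·x^2 (mod 13).
For each evaluation point α_i, compute m(α_i) mod 13:
  α_1 = 7: Horner steps 1 → 1 → 11, so m(7) = 11.
  α_2 = 9: Horner steps 1 → 3 → 5, so m(9) = 5.
  α_3 = 5: Horner steps 1 → 12 → 12, so m(5) = 12.
  α_4 = 4: Horner steps 1 → 11 → 9, so m(4) = 9.
  α_5 = 12: Horner steps 1 → 6 → 11, so m(12) = 11.
  α_6 = 11: Horner steps 1 → 5 → 7, so m(11) = 7.
Codeword c = [11, 5, 12, 9, 11, 7] ∈ F_13^6.


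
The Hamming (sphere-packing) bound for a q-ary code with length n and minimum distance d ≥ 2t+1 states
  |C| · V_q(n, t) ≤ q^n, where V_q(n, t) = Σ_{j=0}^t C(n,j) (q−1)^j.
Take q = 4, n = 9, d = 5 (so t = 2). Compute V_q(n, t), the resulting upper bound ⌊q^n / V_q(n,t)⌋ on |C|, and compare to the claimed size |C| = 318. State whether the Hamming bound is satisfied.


V_q(n, t) = 352, q^n = 262144, Hamming bound = 744, |C| = 318 ≤ bound (satisfied).

Step 1: Compute V_q(n, t) = Σ_{j=0}^2 C(n, j) (q−1)^j.
  j = 0: C(9,0)·(3)^0 = 1·1 = 1.
  j = 1: C(9,1)·(3)^1 = 9·3 = 27.
  j = 2: C(9,2)·(3)^2 = 36·9 = 324.
  V_q(n, t) = 1 + 27 + 324 = 352.
Step 2: q^n = 4^9 = 262144.
Step 3: Hamming bound ⌊q^n / V_q(n,t)⌋ = ⌊262144/352⌋ = 744.
Step 4: Compare |C| = 318 to 744: satisfied.
The claimed |C| lies below the Hamming bound.


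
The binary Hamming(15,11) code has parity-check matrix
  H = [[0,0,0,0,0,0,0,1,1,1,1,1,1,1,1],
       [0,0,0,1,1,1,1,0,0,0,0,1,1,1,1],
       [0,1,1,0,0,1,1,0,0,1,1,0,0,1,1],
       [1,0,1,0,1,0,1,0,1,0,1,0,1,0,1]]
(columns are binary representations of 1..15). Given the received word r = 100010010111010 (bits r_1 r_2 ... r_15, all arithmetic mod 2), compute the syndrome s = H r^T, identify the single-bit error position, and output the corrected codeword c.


s = (1, 1, 1, 1)^T, error position = 15, corrected codeword c = 100010010111011

Compute s = H r^T mod 2 one row at a time:
  s_1 = 1 + 0 + 1 + 1 + 1 + 0 + 1 + 0 = 5 ≡ 1 (mod 2).
  s_2 = 0 + 1 + 0 + 0 + 1 + 0 + 1 + 0 = 3 ≡ 1 (mod 2).
  s_3 = 0 + 0 + 0 + 0 + 1 + 1 + 1 + 0 = 3 ≡ 1 (mod 2).
  s_4 = 1 + 0 + 1 + 0 + 0 + 1 + 0 + 0 = 3 ≡ 1 (mod 2).
s = (1, 1, 1, 1)^T — this equals column 15 of H (binary 1111), so error is at position 15.
Correct: flip bit 15 of r = 100010010111010 to get c = 100010010111011.


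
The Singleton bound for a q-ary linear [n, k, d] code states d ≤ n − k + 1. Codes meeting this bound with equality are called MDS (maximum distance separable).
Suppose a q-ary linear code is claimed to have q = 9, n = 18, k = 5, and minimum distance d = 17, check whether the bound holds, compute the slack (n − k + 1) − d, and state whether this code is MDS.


Singleton RHS = n − k + 1 = 14, slack = -3, bound violated (no such code; not MDS).

Singleton bound: d ≤ n − k + 1.
Here n = 18, k = 5, so n − k + 1 = 14.
Given d = 17, check d ≤ 14: NO.
Slack = (n − k + 1) − d = -3.
The slack is negative: d = 17 exceeds n − k + 1 = 14 by 3, so the Singleton bound is violated and no linear [18, 5, 17]_9 code can exist. In particular it is not MDS (MDS requires d = n − k + 1 exactly).
Description: the claimed parameters are [18, 5, 17]_9; such a code would be impossible (violates the Singleton bound).


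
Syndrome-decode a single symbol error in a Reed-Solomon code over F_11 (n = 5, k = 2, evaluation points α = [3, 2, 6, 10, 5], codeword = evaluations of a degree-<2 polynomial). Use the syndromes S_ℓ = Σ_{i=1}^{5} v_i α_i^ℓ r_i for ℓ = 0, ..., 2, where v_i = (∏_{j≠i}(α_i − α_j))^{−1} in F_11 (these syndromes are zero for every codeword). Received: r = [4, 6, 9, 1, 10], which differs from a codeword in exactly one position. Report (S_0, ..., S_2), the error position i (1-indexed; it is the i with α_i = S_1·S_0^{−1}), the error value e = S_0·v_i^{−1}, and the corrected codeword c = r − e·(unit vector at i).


S = (4, 9, 1), error at position 5, error magnitude e = 10, c = [4, 6, 9, 1, 0].

Step 1: column multipliers v_i = (∏_{j≠i}(α_i − α_j))^{−1} mod 11.
  i = 1 (α = 3): (3−2)(3−6)(3−10)(3−5) = 1·(−3)·(−7)·(−2) = −42 ≡ 2, so v_1 = 2^{−1} = 6 (mod 11).
  i = 2 (α = 2): (2−3)(2−6)(2−10)(2−5) = (−1)·(−4)·(−8)·(−3) = 96 ≡ 8, so v_2 = 8^{−1} = 7 (mod 11).
  i = 3 (α = 6): (6−3)(6−2)(6−10)(6−5) = 3·4·(−4)·1 = −48 ≡ 7, so v_3 = 7^{−1} = 8 (mod 11).
  i = 4 (α = 10): (10−3)(10−2)(10−6)(10−5) = 7·8·4·5 = 1120 ≡ 9, so v_4 = 9^{−1} = 5 (mod 11).
  i = 5 (α = 5): (5−3)(5−2)(5−6)(5−10) = 2·3·(−1)·(−5) = 30 ≡ 8, so v_5 = 8^{−1} = 7 (mod 11).
  v = [6, 7, 8, 5, 7].
Step 2: syndromes of r = [4, 6, 9, 1, 10] (all sums mod 11).
  S_0 = Σ v_i r_i = 6·4 + 7·6 + 8·9 + 5·1 + 7·10 = 213 ≡ 4.
  S_1 = Σ v_i α_i r_i = 6·3·4 + 7·2·6 + 8·6·9 + 5·10·1 + 7·5·10 = 988 ≡ 9.
  α_i^2 mod 11 = [9, 4, 3, 1, 3].
  S_2 = Σ v_i α_i^2 r_i = 6·9·4 + 7·4·6 + 8·3·9 + 5·1·1 + 7·3·10 = 815 ≡ 1.
  S = (4, 9, 1) ≠ 0, so r is not a codeword (an error is present).
Step 3: locate the error. For a single error e at position i, S_ℓ = v_i·e·α_i^ℓ, so α_err = S_1/S_0.
  S_0^{−1} = 4^{−1} = 3 (mod 11), so α_err = 9·3 = 27 ≡ 5 = α_5. Error position i = 5.
  Consistency check: S_2/S_1 = 1·5 = 5 ≡ 5 = α_err ✓ (single-error assumption holds).
Step 4: error magnitude e = S_0/v_5 = S_0·∏_{j≠5}(α_5 − α_j) = 4·8 = 32 ≡ 10 (mod 11).
Step 5: correct position 5: c_5 = r_5 − e = 10 − 10 ≡ 0 (mod 11). Hence c = [4, 6, 9, 1, 0].
  Check: interpolating c through the α_i gives m(x) = 10 + 9·x (degree < 2) with m(α_i) = c_i for every i, so c is indeed a codeword.


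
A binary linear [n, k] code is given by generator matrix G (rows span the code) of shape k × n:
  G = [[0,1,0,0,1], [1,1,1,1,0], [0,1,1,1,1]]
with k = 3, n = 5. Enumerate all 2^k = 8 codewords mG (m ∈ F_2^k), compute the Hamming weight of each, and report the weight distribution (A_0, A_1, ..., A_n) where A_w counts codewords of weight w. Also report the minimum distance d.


Weight distribution: A_0 = 1, A_2 = 4, A_4 = 3. Minimum distance d = 2.

Enumerate all 2^3 = 8 messages m ∈ F_2^3.
For each, compute codeword c = mG in F_2^5, then tally its weight.
  m = 000 → c = 00000, weight = 0.
  m = 100 → c = 01001, weight = 2.
  m = 010 → c = 11110, weight = 4.
  m = 110 → c = 10111, weight = 4.
  m = 001 → c = 01111, weight = 4.
  m = 101 → c = 00110, weight = 2.
  m = 011 → c = 10001, weight = 2.
  m = 111 → c = 11000, weight = 2.
Tally weights:
  weight 0: 1 codewords.
  weight 2: 4 codewords.
  weight 4: 3 codewords.
Minimum distance d = smallest w > 0 with A_w > 0 = 2.
Sanity: Σ A_w = 8 = 2^3 = 8 ✓.


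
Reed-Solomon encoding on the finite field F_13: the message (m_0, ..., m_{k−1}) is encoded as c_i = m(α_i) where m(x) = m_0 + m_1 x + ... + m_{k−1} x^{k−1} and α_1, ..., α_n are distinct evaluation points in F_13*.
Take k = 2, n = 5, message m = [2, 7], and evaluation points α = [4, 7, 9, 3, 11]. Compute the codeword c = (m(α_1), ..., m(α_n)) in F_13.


c = [4, 12, 0, 10, 1]

Message polynomial: m(x) = 2 + 7·x (mod 13).
For each evaluation point α_i, compute m(α_i) mod 13:
  α_1 = 4: Horner steps 7 → 4, so m(4) = 4.
  α_2 = 7: Horner steps 7 → 12, so m(7) = 12.
  α_3 = 9: Horner steps 7 → 0, so m(9) = 0.
  α_4 = 3: Horner steps 7 → 10, so m(3) = 10.
  α_5 = 11: Horner steps 7 → 1, so m(11) = 1.
Codeword c = [4, 12, 0, 10, 1] ∈ F_13^5.


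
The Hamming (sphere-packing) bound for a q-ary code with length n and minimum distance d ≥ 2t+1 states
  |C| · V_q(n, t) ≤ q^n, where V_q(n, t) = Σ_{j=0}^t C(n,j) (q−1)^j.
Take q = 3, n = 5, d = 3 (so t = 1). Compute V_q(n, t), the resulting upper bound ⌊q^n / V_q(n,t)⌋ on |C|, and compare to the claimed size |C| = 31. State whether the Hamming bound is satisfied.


V_q(n, t) = 11, q^n = 243, Hamming bound = 22, |C| = 31 > bound (violated).

Step 1: Compute V_q(n, t) = Σ_{j=0}^1 C(n, j) (q−1)^j.
  j = 0: C(5,0)·(2)^0 = 1·1 = 1.
  j = 1: C(5,1)·(2)^1 = 5·2 = 10.
  V_q(n, t) = 1 + 10 = 11.
Step 2: q^n = 3^5 = 243.
Step 3: Hamming bound ⌊q^n / V_q(n,t)⌋ = ⌊243/11⌋ = 22.
Step 4: Compare |C| = 31 to 22: violated.
The claimed |C| lies above the Hamming bound, so no 3-ary code of length 5 with d ≥ 3 can have 31 codewords.


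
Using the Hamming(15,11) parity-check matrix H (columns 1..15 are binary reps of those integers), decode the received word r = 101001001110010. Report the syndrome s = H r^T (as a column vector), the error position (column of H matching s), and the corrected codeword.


s = (0, 0, 1, 0)^T, error position = 2, corrected codeword c = 111001001110010

Compute s = H r^T mod 2 one row at a time:
  s_1 = 0 + 1 + 1 + 1 + 0 + 0 + 1 + 0 = 4 ≡ 0 (mod 2).
  s_2 = 0 + 0 + 1 + 0 + 0 + 0 + 1 + 0 = 2 ≡ 0 (mod 2).
  s_3 = 0 + 1 + 1 + 0 + 1 + 1 + 1 + 0 = 5 ≡ 1 (mod 2).
  s_4 = 1 + 1 + 0 + 0 + 1 + 1 + 0 + 0 = 4 ≡ 0 (mod 2).
s = (0, 0, 1, 0)^T — this equals column 2 of H (binary 0010), so error is at position 2.
Correct: flip bit 2 of r = 101001001110010 to get c = 111001001110010.


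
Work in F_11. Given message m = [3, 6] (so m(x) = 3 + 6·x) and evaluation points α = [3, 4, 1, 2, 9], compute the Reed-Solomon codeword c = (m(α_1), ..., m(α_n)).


c = [10, 5, 9, 4, 2]

Message polynomial: m(x) = 3 + 6·x (mod 11).
For each evaluation point α_i, compute m(α_i) mod 11:
  α_1 = 3: Horner steps 6 → 10, so m(3) = 10.
  α_2 = 4: Horner steps 6 → 5, so m(4) = 5.
  α_3 = 1: Horner steps 6 → 9, so m(1) = 9.
  α_4 = 2: Horner steps 6 → 4, so m(2) = 4.
  α_5 = 9: Horner steps 6 → 2, so m(9) = 2.
Codeword c = [10, 5, 9, 4, 2] ∈ F_11^5.


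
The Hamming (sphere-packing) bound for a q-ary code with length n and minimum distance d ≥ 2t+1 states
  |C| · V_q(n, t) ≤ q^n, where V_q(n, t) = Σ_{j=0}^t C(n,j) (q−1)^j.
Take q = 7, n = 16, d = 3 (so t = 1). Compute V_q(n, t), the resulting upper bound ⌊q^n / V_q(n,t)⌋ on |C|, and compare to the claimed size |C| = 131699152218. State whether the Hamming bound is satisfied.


V_q(n, t) = 97, q^n = 33232930569601, Hamming bound = 342607531645, |C| = 131699152218 ≤ bound (satisfied).

Step 1: Compute V_q(n, t) = Σ_{j=0}^1 C(n, j) (q−1)^j.
  j = 0: C(16,0)·(6)^0 = 1·1 = 1.
  j = 1: C(16,1)·(6)^1 = 16·6 = 96.
  V_q(n, t) = 1 + 96 = 97.
Step 2: q^n = 7^16 = 33232930569601.
Step 3: Hamming bound ⌊q^n / V_q(n,t)⌋ = ⌊33232930569601/97⌋ = 342607531645.
Step 4: Compare |C| = 131699152218 to 342607531645: satisfied.
The claimed |C| lies below the Hamming bound.


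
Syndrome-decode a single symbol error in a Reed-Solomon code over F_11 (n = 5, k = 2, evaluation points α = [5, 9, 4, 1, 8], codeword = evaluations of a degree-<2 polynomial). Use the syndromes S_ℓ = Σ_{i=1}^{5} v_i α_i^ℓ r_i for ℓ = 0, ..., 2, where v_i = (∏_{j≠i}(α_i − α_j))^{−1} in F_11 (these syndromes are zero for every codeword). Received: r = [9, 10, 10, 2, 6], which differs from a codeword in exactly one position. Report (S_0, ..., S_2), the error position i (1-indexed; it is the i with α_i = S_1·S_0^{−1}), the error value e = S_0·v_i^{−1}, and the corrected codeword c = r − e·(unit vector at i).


S = (10, 2, 7), error at position 2, error magnitude e = 5, c = [9, 5, 10, 2, 6].

Step 1: column multipliers v_i = (∏_{j≠i}(α_i − α_j))^{−1} mod 11.
  i = 1 (α = 5): (5−9)(5−4)(5−1)(5−8) = (−4)·1·4·(−3) = 48 ≡ 4, so v_1 = 4^{−1} = 3 (mod 11).
  i = 2 (α = 9): (9−5)(9−4)(9−1)(9−8) = 4·5·8·1 = 160 ≡ 6, so v_2 = 6^{−1} = 2 (mod 11).
  i = 3 (α = 4): (4−5)(4−9)(4−1)(4−8) = (−1)·(−5)·3·(−4) = −60 ≡ 6, so v_3 = 6^{−1} = 2 (mod 11).
  i = 4 (α = 1): (1−5)(1−9)(1−4)(1−8) = (−4)·(−8)·(−3)·(−7) = 672 ≡ 1, so v_4 = 1^{−1} = 1 (mod 11).
  i = 5 (α = 8): (8−5)(8−9)(8−4)(8−1) = 3·(−1)·4·7 = −84 ≡ 4, so v_5 = 4^{−1} = 3 (mod 11).
  v = [3, 2, 2, 1, 3].
Step 2: syndromes of r = [9, 10, 10, 2, 6] (all sums mod 11).
  S_0 = Σ v_i r_i = 3·9 + 2·10 + 2·10 + 1·2 + 3·6 = 87 ≡ 10.
  S_1 = Σ v_i α_i r_i = 3·5·9 + 2·9·10 + 2·4·10 + 1·1·2 + 3·8·6 = 541 ≡ 2.
  α_i^2 mod 11 = [3, 4, 5, 1, 9].
  S_2 = Σ v_i α_i^2 r_i = 3·3·9 + 2·4·10 + 2·5·10 + 1·1·2 + 3·9·6 = 425 ≡ 7.
  S = (10, 2, 7) ≠ 0, so r is not a codeword (an error is present).
Step 3: locate the error. For a single error e at position i, S_ℓ = v_i·e·α_i^ℓ, so α_err = S_1/S_0.
  S_0^{−1} = 10^{−1} = 10 (mod 11), so α_err = 2·10 = 20 ≡ 9 = α_2. Error position i = 2.
  Consistency check: S_2/S_1 = 7·6 = 42 ≡ 9 = α_err ✓ (single-error assumption holds).
Step 4: error magnitude e = S_0/v_2 = S_0·∏_{j≠2}(α_2 − α_j) = 10·6 = 60 ≡ 5 (mod 11).
Step 5: correct position 2: c_2 = r_2 − e = 10 − 5 ≡ 5 (mod 11). Hence c = [9, 5, 10, 2, 6].
  Check: interpolating c through the α_i gives m(x) = 3 + 10·x (degree < 2) with m(α_i) = c_i for every i, so c is indeed a codeword.
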